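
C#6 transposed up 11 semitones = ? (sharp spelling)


Step by step:
C#6: chromatic position 1 in octave 6 → absolute = 6×12 + 1 = 73
Transpose up 11: 73 + 11 = 84
84 = 7×12 + 0 → C in octave 7
Result = C7


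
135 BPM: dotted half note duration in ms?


One quarter-note beat = 60000 / BPM = 60000 / 135 ms
Dotted half note = 3 × quarter note
Duration = 3 × 60000 / 135 = 180000 / 135
= 1333.3 ms


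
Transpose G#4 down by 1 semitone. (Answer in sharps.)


Let's work it out.
G#4: chromatic position 8 in octave 4 → absolute = 4×12 + 8 = 56
Transpose down 1: 56 - 1 = 55
55 = 4×12 + 7 → G in octave 4
Result = G4


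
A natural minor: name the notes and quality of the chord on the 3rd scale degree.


Solution.
A natural minor scale: A B C D E F G
Diatonic triad on degree 3 stacks scale notes 3, 5, 7: C E G
C→E = 4 semitones; C→G = 7 semitones → major triad
= C E G (major)


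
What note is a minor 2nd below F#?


A 2nd spans 2 letter names, so from F we land on E
A minor 2nd = 1 semitone below F#
Spell E at that pitch: E#
= E#


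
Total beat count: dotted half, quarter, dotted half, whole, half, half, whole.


Step by step:
Beat values:
  dotted half = 3 beats
  quarter = 1 beat
  dotted half = 3 beats
  whole = 4 beats
  half = 2 beats
  half = 2 beats
  whole = 4 beats
Sum = 3 + 1 + 3 + 4 + 2 + 2 + 4
= 19 beats


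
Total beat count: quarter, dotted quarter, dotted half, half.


Beat values:
  quarter = 1 beat
  dotted quarter = 1.5 beats
  dotted half = 3 beats
  half = 2 beats
Sum = 1 + 1.5 + 3 + 2
= 7.5 beats


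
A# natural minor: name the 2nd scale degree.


Solution.
Natural minor scale pattern: W-H-W-W-H-W-W (2-1-2-2-1-2-2 semitones)
Starting from A#:
  A# + 2 semitones → B#
  B# + 1 semitone → C#
  C# + 2 semitones → D#
  D# + 2 semitones → E#
  E# + 1 semitone → F#
  F# + 2 semitones → G#
  G# + 2 semitones → A#
Scale: A# B# C# D# E# F# G#
Degree 2 = B#


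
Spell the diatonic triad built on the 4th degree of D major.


Reasoning:
D major scale: D E F# G A B C#
Diatonic triad on degree 4 stacks scale notes 4, 6, 1: G B D
G→B = 4 semitones; G→D = 7 semitones → major triad
= G B D (major)


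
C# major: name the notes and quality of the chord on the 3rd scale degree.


C# major scale: C# D# E# F# G# A# B#
Diatonic triad on degree 3 stacks scale notes 3, 5, 7: E# G# B#
E#→G# = 3 semitones; E#→B# = 7 semitones → minor triad
= E# G# B# (minor)


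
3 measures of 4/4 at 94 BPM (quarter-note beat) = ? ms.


Step by step:
Quarter-note beat duration = 60000 / 94 ms
Beats per measure (4/4) = 4
One measure = 4 × 60000 / 94 = 240000 / 94 ms
3 measures = 3 × 240000 / 94 = 720000 / 94
= 7659.6 ms


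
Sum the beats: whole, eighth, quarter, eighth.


Let's work it out.
Beat values:
  whole = 4 beats
  eighth = 0.5 beats
  quarter = 1 beat
  eighth = 0.5 beats
Sum = 4 + 0.5 + 1 + 0.5
= 6 beats


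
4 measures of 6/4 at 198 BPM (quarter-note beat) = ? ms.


Reasoning:
Quarter-note beat duration = 60000 / 198 ms
Beats per measure (6/4) = 6
One measure = 6 × 60000 / 198 = 360000 / 198 ms
4 measures = 4 × 360000 / 198 = 1440000 / 198
= 7272.7 ms


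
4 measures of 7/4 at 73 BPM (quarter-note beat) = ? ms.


Quarter-note beat duration = 60000 / 73 ms
Beats per measure (7/4) = 7
One measure = 7 × 60000 / 73 = 420000 / 73 ms
4 measures = 4 × 420000 / 73 = 1680000 / 73
= 23013.7 ms


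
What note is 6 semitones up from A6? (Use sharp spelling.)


Reasoning:
A6: chromatic position 9 in octave 6 → absolute = 6×12 + 9 = 81
Transpose up 6: 81 + 6 = 87
87 = 7×12 + 3 → D# in octave 7
Result = D#7


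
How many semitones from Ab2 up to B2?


Let's work it out.
Absolute semitone position = octave×12 + chromatic position
Ab2: 2×12 + 8 = 32
B2: 2×12 + 11 = 35
Difference = 35 - 32 = 3
= 3 semitones


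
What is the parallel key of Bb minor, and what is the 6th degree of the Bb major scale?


Working:
Parallel keys share the same tonic but differ in mode
Bb minor → parallel is Bb major
Bb major scale: Bb C D Eb F G A
= Bb major; 6th degree = G


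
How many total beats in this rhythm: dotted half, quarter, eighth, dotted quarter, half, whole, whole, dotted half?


Solution.
Beat values:
  dotted half = 3 beats
  quarter = 1 beat
  eighth = 0.5 beats
  dotted quarter = 1.5 beats
  half = 2 beats
  whole = 4 beats
  whole = 4 beats
  dotted half = 3 beats
Sum = 3 + 1 + 0.5 + 1.5 + 2 + 4 + 4 + 3
= 19 beats


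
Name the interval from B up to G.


Let's work it out.
Letter names: B → G spans 6 letter names → a 6th
Semitones: B → G = 8 half-steps
A 6th of 8 semitones is a minor 6th
= minor 6th


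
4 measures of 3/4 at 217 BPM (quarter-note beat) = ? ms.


Quarter-note beat duration = 60000 / 217 ms
Beats per measure (3/4) = 3
One measure = 3 × 60000 / 217 = 180000 / 217 ms
4 measures = 4 × 180000 / 217 = 720000 / 217
= 3318.0 ms


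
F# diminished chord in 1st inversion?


Working:
Root position: F# A C
1st inversion: move root up an octave
Bass note: A
Notes (bottom to top) = A C F#


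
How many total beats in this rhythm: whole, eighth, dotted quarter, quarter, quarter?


Working:
Beat values:
  whole = 4 beats
  eighth = 0.5 beats
  dotted quarter = 1.5 beats
  quarter = 1 beat
  quarter = 1 beat
Sum = 4 + 0.5 + 1.5 + 1 + 1
= 8 beats


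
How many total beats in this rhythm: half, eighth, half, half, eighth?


Beat values:
  half = 2 beats
  eighth = 0.5 beats
  half = 2 beats
  half = 2 beats
  eighth = 0.5 beats
Sum = 2 + 0.5 + 2 + 2 + 0.5
= 7 beats


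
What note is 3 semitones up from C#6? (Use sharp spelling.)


Solution.
C#6: chromatic position 1 in octave 6 → absolute = 6×12 + 1 = 73
Transpose up 3: 73 + 3 = 76
76 = 6×12 + 4 → E in octave 6
Result = E6


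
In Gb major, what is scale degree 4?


Working:
Major scale pattern: W-W-H-W-W-W-H (2-2-1-2-2-2-1 semitones)
Starting from Gb:
  Gb + 2 semitones → Ab
  Ab + 2 semitones → Bb
  Bb + 1 semitone → Cb
  Cb + 2 semitones → Db
  Db + 2 semitones → Eb
  Eb + 2 semitones → F
  F + 1 semitone → Gb
Scale: Gb Ab Bb Cb Db Eb F
Degree 4 = Cb


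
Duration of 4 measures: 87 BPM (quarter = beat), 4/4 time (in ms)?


Solution.
Quarter-note beat duration = 60000 / 87 ms
Beats per measure (4/4) = 4
One measure = 4 × 60000 / 87 = 240000 / 87 ms
4 measures = 4 × 240000 / 87 = 960000 / 87
= 11034.5 ms


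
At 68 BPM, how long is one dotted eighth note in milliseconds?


Reasoning:
One quarter-note beat = 60000 / BPM = 60000 / 68 ms
Dotted eighth note = 3/4 × quarter note
Duration = 3/4 × 60000 / 68 = 45000 / 68
= 661.8 ms


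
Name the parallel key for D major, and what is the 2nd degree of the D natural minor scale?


Solution.
Parallel keys share the same tonic but differ in mode
D major → parallel is D minor
D natural minor scale: D E F G A Bb C
= D minor; 2nd degree = E


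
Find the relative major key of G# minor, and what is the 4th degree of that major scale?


Working:
The relative major shares the key signature and is a minor 3rd above the minor tonic
A minor 3rd above G# is B
→ relative major of G# minor is B major
B major scale: B C# D# E F# G# A#
= B major; 4th degree = E


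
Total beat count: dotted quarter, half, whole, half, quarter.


Reasoning:
Beat values:
  dotted quarter = 1.5 beats
  half = 2 beats
  whole = 4 beats
  half = 2 beats
  quarter = 1 beat
Sum = 1.5 + 2 + 4 + 2 + 1
= 10.5 beats


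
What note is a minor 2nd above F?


Solution.
A 2nd spans 2 letter names, so from F we land on G
A minor 2nd = 1 semitone above F
Spell G at that pitch: Gb
= Gb


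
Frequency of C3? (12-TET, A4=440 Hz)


Working:
f = 440 × 2^(n/12) where n = semitones from A4
C3: -21 semitones from A4
f = 440 × 2^(-21/12)
f = 130.81 Hz


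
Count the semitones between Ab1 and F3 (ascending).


Solution.
Absolute semitone position = octave×12 + chromatic position
Ab1: 1×12 + 8 = 20
F3: 3×12 + 5 = 41
Difference = 41 - 20 = 21
= 21 semitones


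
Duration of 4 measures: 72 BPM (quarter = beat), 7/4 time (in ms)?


Solution.
Quarter-note beat duration = 60000 / 72 ms
Beats per measure (7/4) = 7
One measure = 7 × 60000 / 72 = 420000 / 72 ms
4 measures = 4 × 420000 / 72 = 1680000 / 72
= 23333.3 ms


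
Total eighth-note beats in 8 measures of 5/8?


Step by step:
Time signature 5/8: the bottom number 8 means the eighth note gets one count
The top number 5 means 5 eighth-note beats per measure
Total = 5 × 8 measures
= 40 eighth-note beats


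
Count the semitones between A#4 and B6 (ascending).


Step by step:
Absolute semitone position = octave×12 + chromatic position
A#4: 4×12 + 10 = 58
B6: 6×12 + 11 = 83
Difference = 83 - 58 = 25
= 25 semitones


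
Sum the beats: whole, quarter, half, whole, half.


Reasoning:
Beat values:
  whole = 4 beats
  quarter = 1 beat
  half = 2 beats
  whole = 4 beats
  half = 2 beats
Sum = 4 + 1 + 2 + 4 + 2
= 13 beats


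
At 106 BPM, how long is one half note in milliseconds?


One quarter-note beat = 60000 / BPM = 60000 / 106 ms
Half note = 2 × quarter note
Duration = 2 × 60000 / 106 = 120000 / 106
= 1132.1 ms


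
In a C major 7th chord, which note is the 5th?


Working:
Major 7th chord = root + major 3rd + perfect 5th + major 7th
Seventh chords stack in thirds, so the letter names are C-E-G-B
Root: C
Major 3rd above C: E
Perfect 5th above C: G
Major 7th above C: B
The 5th = G


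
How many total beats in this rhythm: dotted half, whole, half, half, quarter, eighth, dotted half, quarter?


Working:
Beat values:
  dotted half = 3 beats
  whole = 4 beats
  half = 2 beats
  half = 2 beats
  quarter = 1 beat
  eighth = 0.5 beats
  dotted half = 3 beats
  quarter = 1 beat
Sum = 3 + 4 + 2 + 2 + 1 + 0.5 + 3 + 1
= 16.5 beats


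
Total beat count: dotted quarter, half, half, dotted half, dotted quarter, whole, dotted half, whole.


Beat values:
  dotted quarter = 1.5 beats
  half = 2 beats
  half = 2 beats
  dotted half = 3 beats
  dotted quarter = 1.5 beats
  whole = 4 beats
  dotted half = 3 beats
  whole = 4 beats
Sum = 1.5 + 2 + 2 + 3 + 1.5 + 4 + 3 + 4
= 21 beats


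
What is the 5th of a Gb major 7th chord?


Major 7th chord = root + major 3rd + perfect 5th + major 7th
Seventh chords stack in thirds, so the letter names are G-B-D-F
Root: Gb
Major 3rd above Gb: Bb
Perfect 5th above Gb: Db
Major 7th above Gb: F
The 5th = Db


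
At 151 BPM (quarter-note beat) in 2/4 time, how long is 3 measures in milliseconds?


Quarter-note beat duration = 60000 / 151 ms
Beats per measure (2/4) = 2
One measure = 2 × 60000 / 151 = 120000 / 151 ms
3 measures = 3 × 120000 / 151 = 360000 / 151
= 2384.1 ms


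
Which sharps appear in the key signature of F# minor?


Sharp minor keys follow the circle of fifths: A(0), E(1), B(2), F#(3), C#(4), G#(5), D#(6), A#(7)
F# minor has 3 sharps
Order of sharps: F# C# G# D# A# E# B# → first 3: F#, C#, G#
= F#, C#, G#


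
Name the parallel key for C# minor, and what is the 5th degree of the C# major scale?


Solution.
Parallel keys share the same tonic but differ in mode
C# minor → parallel is C# major
C# major scale: C# D# E# F# G# A# B#
= C# major; 5th degree = G#


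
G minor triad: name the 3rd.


Solution.
Minor triad = root + minor 3rd (3 semitones) + perfect 5th (7 semitones)
A triad on G stacks thirds, so the chord tones use letter names G-B-D
Root: G
Minor 3rd above G: Bb
Perfect 5th above G: D
The 3rd = Bb


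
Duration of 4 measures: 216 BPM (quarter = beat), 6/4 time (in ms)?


Quarter-note beat duration = 60000 / 216 ms
Beats per measure (6/4) = 6
One measure = 6 × 60000 / 216 = 360000 / 216 ms
4 measures = 4 × 360000 / 216 = 1440000 / 216
= 6666.7 ms


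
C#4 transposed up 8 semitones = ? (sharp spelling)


Reasoning:
C#4: chromatic position 1 in octave 4 → absolute = 4×12 + 1 = 49
Transpose up 8: 49 + 8 = 57
57 = 4×12 + 9 → A in octave 4
Result = A4


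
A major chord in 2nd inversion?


Root position: A C# E
2nd inversion: move root and 3rd up an octave
Bass note: E
Notes (bottom to top) = E A C#


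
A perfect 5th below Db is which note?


A 5th spans 5 letter names, so from D we land on G
A perfect 5th = 7 semitones below Db
Spell G at that pitch: Gb
= Gb


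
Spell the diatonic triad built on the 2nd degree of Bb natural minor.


Working:
Bb natural minor scale: Bb C Db Eb F Gb Ab
Diatonic triad on degree 2 stacks scale notes 2, 4, 6: C Eb Gb
C→Eb = 3 semitones; C→Gb = 6 semitones → diminished triad
= C Eb Gb (diminished)


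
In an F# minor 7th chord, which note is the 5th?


Minor 7th chord = root + minor 3rd + perfect 5th + minor 7th
Seventh chords stack in thirds, so the letter names are F-A-C-E
Root: F#
Minor 3rd above F#: A
Perfect 5th above F#: C#
Minor 7th above F#: E
The 5th = C#


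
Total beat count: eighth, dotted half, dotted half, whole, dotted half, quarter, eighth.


Solution.
Beat values:
  eighth = 0.5 beats
  dotted half = 3 beats
  dotted half = 3 beats
  whole = 4 beats
  dotted half = 3 beats
  quarter = 1 beat
  eighth = 0.5 beats
Sum = 0.5 + 3 + 3 + 4 + 3 + 1 + 0.5
= 15 beats


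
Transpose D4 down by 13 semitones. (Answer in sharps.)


Let's work it out.
D4: chromatic position 2 in octave 4 → absolute = 4×12 + 2 = 50
Transpose down 13: 50 - 13 = 37
37 = 3×12 + 1 → C# in octave 3
Result = C#3


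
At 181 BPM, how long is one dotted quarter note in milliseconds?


Working:
One quarter-note beat = 60000 / BPM = 60000 / 181 ms
Dotted quarter note = 3/2 × quarter note
Duration = 3/2 × 60000 / 181 = 90000 / 181
= 497.2 ms


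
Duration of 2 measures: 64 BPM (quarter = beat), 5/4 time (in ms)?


Solution.
Quarter-note beat duration = 60000 / 64 ms
Beats per measure (5/4) = 5
One measure = 5 × 60000 / 64 = 300000 / 64 ms
2 measures = 2 × 300000 / 64 = 600000 / 64
= 9375.0 ms


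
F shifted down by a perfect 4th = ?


Working:
perfect 4th: 4 letter names, 5 semitones
Letter: F - 3 → C
Pitch: F - 5 semitones, spelled as a C → C
= C


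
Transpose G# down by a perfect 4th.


Reasoning:
perfect 4th: 4 letter names, 5 semitones
Letter: G - 3 → D
Pitch: G# - 5 semitones, spelled as a D → D#
= D#


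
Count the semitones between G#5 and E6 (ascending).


Absolute semitone position = octave×12 + chromatic position
G#5: 5×12 + 8 = 68
E6: 6×12 + 4 = 76
Difference = 76 - 68 = 8
= 8 semitones


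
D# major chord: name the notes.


Working:
Major triad = root + major 3rd (4 semitones) + perfect 5th (7 semitones)
A triad on D# stacks thirds, so the chord tones use letter names D-F-A
Root: D#
Major 3rd above D#: F##
Perfect 5th above D#: A#
Chord = D# F## A#


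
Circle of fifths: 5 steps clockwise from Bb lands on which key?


Each clockwise step on the circle of fifths moves up a perfect 5th
From Bb: Bb → F → C → G → D → A
= A


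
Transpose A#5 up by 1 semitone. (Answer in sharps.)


Step by step:
A#5: chromatic position 10 in octave 5 → absolute = 5×12 + 10 = 70
Transpose up 1: 70 + 1 = 71
71 = 5×12 + 11 → B in octave 5
Result = B5


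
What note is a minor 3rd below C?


Step by step:
A 3rd spans 3 letter names, so from C we land on A
A minor 3rd = 3 semitones below C
Spell A at that pitch: A
= A


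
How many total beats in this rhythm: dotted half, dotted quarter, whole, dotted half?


Beat values:
  dotted half = 3 beats
  dotted quarter = 1.5 beats
  whole = 4 beats
  dotted half = 3 beats
Sum = 3 + 1.5 + 4 + 3
= 11.5 beats


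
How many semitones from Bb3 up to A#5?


Let's work it out.
Absolute semitone position = octave×12 + chromatic position
Bb3: 3×12 + 10 = 46
A#5: 5×12 + 10 = 70
Difference = 70 - 46 = 24
= 24 semitones


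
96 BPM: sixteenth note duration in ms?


Working:
One quarter-note beat = 60000 / BPM = 60000 / 96 ms
Sixteenth note = 1/4 × quarter note
Duration = 1/4 × 60000 / 96 = 15000 / 96
= 156.2 ms


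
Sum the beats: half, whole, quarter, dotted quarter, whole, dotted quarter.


Let's work it out.
Beat values:
  half = 2 beats
  whole = 4 beats
  quarter = 1 beat
  dotted quarter = 1.5 beats
  whole = 4 beats
  dotted quarter = 1.5 beats
Sum = 2 + 4 + 1 + 1.5 + 4 + 1.5
= 14 beats


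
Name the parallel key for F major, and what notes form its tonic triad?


Let's work it out.
Parallel keys share the same tonic but differ in mode
F major → parallel is F minor
Tonic triad of F minor = F Ab C
= F minor; triad = F Ab C


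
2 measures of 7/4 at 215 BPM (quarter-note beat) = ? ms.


Working:
Quarter-note beat duration = 60000 / 215 ms
Beats per measure (7/4) = 7
One measure = 7 × 60000 / 215 = 420000 / 215 ms
2 measures = 2 × 420000 / 215 = 840000 / 215
= 3907.0 ms


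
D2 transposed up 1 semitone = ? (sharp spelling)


Working:
D2: chromatic position 2 in octave 2 → absolute = 2×12 + 2 = 26
Transpose up 1: 26 + 1 = 27
27 = 2×12 + 3 → D# in octave 2
Result = D#2


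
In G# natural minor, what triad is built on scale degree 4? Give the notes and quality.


G# natural minor scale: G# A# B C# D# E F#
Diatonic triad on degree 4 stacks scale notes 4, 6, 1: C# E G#
C#→E = 3 semitones; C#→G# = 7 semitones → minor triad
= C# E G# (minor)


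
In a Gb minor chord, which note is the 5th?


Let's work it out.
Minor triad = root + minor 3rd (3 semitones) + perfect 5th (7 semitones)
A triad on Gb stacks thirds, so the chord tones use letter names G-B-D
Root: Gb
Minor 3rd above Gb: Bbb
Perfect 5th above Gb: Db
The 5th = Db


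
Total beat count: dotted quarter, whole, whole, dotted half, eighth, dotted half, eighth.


Beat values:
  dotted quarter = 1.5 beats
  whole = 4 beats
  whole = 4 beats
  dotted half = 3 beats
  eighth = 0.5 beats
  dotted half = 3 beats
  eighth = 0.5 beats
Sum = 1.5 + 4 + 4 + 3 + 0.5 + 3 + 0.5
= 16.5 beats


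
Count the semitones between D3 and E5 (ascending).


Working:
Absolute semitone position = octave×12 + chromatic position
D3: 3×12 + 2 = 38
E5: 5×12 + 4 = 64
Difference = 64 - 38 = 26
= 26 semitones


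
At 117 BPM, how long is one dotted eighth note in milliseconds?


Let's work it out.
One quarter-note beat = 60000 / BPM = 60000 / 117 ms
Dotted eighth note = 3/4 × quarter note
Duration = 3/4 × 60000 / 117 = 45000 / 117
= 384.6 ms


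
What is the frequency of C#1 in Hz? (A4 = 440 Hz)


f = 440 × 2^(n/12) where n = semitones from A4
C#1: -44 semitones from A4
f = 440 × 2^(-44/12)
f = 34.65 Hz


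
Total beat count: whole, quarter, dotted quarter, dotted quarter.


Working:
Beat values:
  whole = 4 beats
  quarter = 1 beat
  dotted quarter = 1.5 beats
  dotted quarter = 1.5 beats
Sum = 4 + 1 + 1.5 + 1.5
= 8 beats


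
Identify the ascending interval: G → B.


Step by step:
Letter names: G → B spans 3 letter names → a 3rd
Semitones: G → B = 4 half-steps
A 3rd of 4 semitones is a major 3rd
= major 3rd


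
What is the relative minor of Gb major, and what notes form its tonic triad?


Let's work it out.
The relative minor shares the major's key signature and starts on its 6th degree
6th degree = a major 6th above the tonic; a major 6th above Gb is Eb
→ relative minor of Gb major is Eb minor
Tonic triad of Eb minor = root + minor 3rd + perfect 5th = Eb Gb Bb
= Eb minor; triad = Eb Gb Bb


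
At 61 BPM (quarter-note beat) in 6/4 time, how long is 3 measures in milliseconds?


Working:
Quarter-note beat duration = 60000 / 61 ms
Beats per measure (6/4) = 6
One measure = 6 × 60000 / 61 = 360000 / 61 ms
3 measures = 3 × 360000 / 61 = 1080000 / 61
= 17704.9 ms


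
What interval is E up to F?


Letter names: E → F spans 2 letter names → a 2nd
Semitones: E → F = 1 half-step
A 2nd of 1 semitone is a minor 2nd
= minor 2nd


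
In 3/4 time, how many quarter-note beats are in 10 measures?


Let's work it out.
Time signature 3/4: the bottom number 4 means the quarter note gets one count
The top number 3 means 3 quarter-note beats per measure
Total = 3 × 10 measures
= 30 quarter-note beats


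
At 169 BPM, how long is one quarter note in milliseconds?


Reasoning:
One quarter-note beat = 60000 / BPM = 60000 / 169 ms
Duration = 60000 / 169
= 355.0 ms


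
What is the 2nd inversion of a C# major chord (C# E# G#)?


Solution.
Root position: C# E# G#
2nd inversion: move root and 3rd up an octave
Bass note: G#
Notes (bottom to top) = G# C# E#


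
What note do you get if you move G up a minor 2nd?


Working:
minor 2nd: 2 letter names, 1 semitones
Letter: G + 1 → A
Pitch: G + 1 semitones, spelled as an A → Ab
= Ab


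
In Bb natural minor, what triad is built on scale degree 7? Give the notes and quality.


Step by step:
Bb natural minor scale: Bb C Db Eb F Gb Ab
Diatonic triad on degree 7 stacks scale notes 7, 2, 4: Ab C Eb
Ab→C = 4 semitones; Ab→Eb = 7 semitones → major triad
= Ab C Eb (major)


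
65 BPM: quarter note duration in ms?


One quarter-note beat = 60000 / BPM = 60000 / 65 ms
Duration = 60000 / 65
= 923.1 ms


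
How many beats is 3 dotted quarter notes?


Working:
Base quarter note = 1 beat
Dot 1 adds half the previous value: +1/2
One dotted quarter = 1 + 1/2 = 3/2
3 of them = 3 × 3/2 = 9/2
= 9/2 beats


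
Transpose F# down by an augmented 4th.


Working:
augmented 4th: 4 letter names, 6 semitones
Letter: F - 3 → C
Pitch: F# - 6 semitones, spelled as a C → C
= C


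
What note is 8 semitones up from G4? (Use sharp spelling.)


Reasoning:
G4: chromatic position 7 in octave 4 → absolute = 4×12 + 7 = 55
Transpose up 8: 55 + 8 = 63
63 = 5×12 + 3 → D# in octave 5
Result = D#5


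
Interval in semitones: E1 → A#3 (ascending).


Absolute semitone position = octave×12 + chromatic position
E1: 1×12 + 4 = 16
A#3: 3×12 + 10 = 46
Difference = 46 - 16 = 30
= 30 semitones


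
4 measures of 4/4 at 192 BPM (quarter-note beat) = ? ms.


Working:
Quarter-note beat duration = 60000 / 192 ms
Beats per measure (4/4) = 4
One measure = 4 × 60000 / 192 = 240000 / 192 ms
4 measures = 4 × 240000 / 192 = 960000 / 192
= 5000.0 ms


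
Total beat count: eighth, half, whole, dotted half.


Reasoning:
Beat values:
  eighth = 0.5 beats
  half = 2 beats
  whole = 4 beats
  dotted half = 3 beats
Sum = 0.5 + 2 + 4 + 3
= 9.5 beats


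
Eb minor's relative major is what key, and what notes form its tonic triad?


Working:
The relative major shares the key signature and is a minor 3rd above the minor tonic
A minor 3rd above Eb is Gb
→ relative major of Eb minor is Gb major
Tonic triad of Gb major = root + major 3rd + perfect 5th = Gb Bb Db
= Gb major; triad = Gb Bb Db


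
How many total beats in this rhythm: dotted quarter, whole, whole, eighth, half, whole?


Reasoning:
Beat values:
  dotted quarter = 1.5 beats
  whole = 4 beats
  whole = 4 beats
  eighth = 0.5 beats
  half = 2 beats
  whole = 4 beats
Sum = 1.5 + 4 + 4 + 0.5 + 2 + 4
= 16 beats


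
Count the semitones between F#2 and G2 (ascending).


Absolute semitone position = octave×12 + chromatic position
F#2: 2×12 + 6 = 30
G2: 2×12 + 7 = 31
Difference = 31 - 30 = 1
= 1 semitone


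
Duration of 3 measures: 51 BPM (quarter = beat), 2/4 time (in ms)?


Quarter-note beat duration = 60000 / 51 ms
Beats per measure (2/4) = 2
One measure = 2 × 60000 / 51 = 120000 / 51 ms
3 measures = 3 × 120000 / 51 = 360000 / 51
= 7058.8 ms


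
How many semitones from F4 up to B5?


Absolute semitone position = octave×12 + chromatic position
F4: 4×12 + 5 = 53
B5: 5×12 + 11 = 71
Difference = 71 - 53 = 18
= 18 semitones


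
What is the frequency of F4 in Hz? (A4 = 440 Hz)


Working:
f = 440 × 2^(n/12) where n = semitones from A4
F4: -4 semitones from A4
f = 440 × 2^(-4/12)
f = 349.23 Hz


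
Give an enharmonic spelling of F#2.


Solution.
Enharmonic notes sound the same pitch but are spelled with different letter names
F# and Gb name the same pitch class
= Gb2


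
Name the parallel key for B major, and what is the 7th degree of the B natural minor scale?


Working:
Parallel keys share the same tonic but differ in mode
B major → parallel is B minor
B natural minor scale: B C# D E F# G A
= B minor; 7th degree = A


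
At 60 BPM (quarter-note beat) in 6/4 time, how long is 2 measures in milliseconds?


Working:
Quarter-note beat duration = 60000 / 60 ms
Beats per measure (6/4) = 6
One measure = 6 × 60000 / 60 = 360000 / 60 ms
2 measures = 2 × 360000 / 60 = 720000 / 60
= 12000.0 ms


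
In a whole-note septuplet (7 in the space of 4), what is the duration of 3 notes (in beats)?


Working:
Septuplet: 7 notes occupy the space of 4 whole notes
Space = 4 × 4 = 16 beats
Each septuplet note = 16 / 7 = 16/7 beats
3 notes = 3 × 16/7 = 48/7
= 48/7 beats


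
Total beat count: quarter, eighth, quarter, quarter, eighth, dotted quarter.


Step by step:
Beat values:
  quarter = 1 beat
  eighth = 0.5 beats
  quarter = 1 beat
  quarter = 1 beat
  eighth = 0.5 beats
  dotted quarter = 1.5 beats
Sum = 1 + 0.5 + 1 + 1 + 0.5 + 1.5
= 5.5 beats


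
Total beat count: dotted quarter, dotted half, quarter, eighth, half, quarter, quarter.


Beat values:
  dotted quarter = 1.5 beats
  dotted half = 3 beats
  quarter = 1 beat
  eighth = 0.5 beats
  half = 2 beats
  quarter = 1 beat
  quarter = 1 beat
Sum = 1.5 + 3 + 1 + 0.5 + 2 + 1 + 1
= 10 beats


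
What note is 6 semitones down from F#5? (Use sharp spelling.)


F#5: chromatic position 6 in octave 5 → absolute = 5×12 + 6 = 66
Transpose down 6: 66 - 6 = 60
60 = 5×12 + 0 → C in octave 5
Result = C5


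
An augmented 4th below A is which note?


Solution.
A 4th spans 4 letter names, so from A we land on E
An augmented 4th = 6 semitones below A
Spell E at that pitch: Eb
= Eb


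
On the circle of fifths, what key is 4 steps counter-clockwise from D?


Each counter-clockwise step moves down a perfect 5th (= up a perfect 4th)
From D: D → G → C → F → Bb
= Bb


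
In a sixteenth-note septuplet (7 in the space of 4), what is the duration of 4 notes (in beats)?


Solution.
Septuplet: 7 notes occupy the space of 4 sixteenth notes
Space = 4 × 1/4 = 1 beat
Each septuplet note = 1 / 7 = 1/7 beats
4 notes = 4 × 1/7 = 4/7
= 4/7 beats


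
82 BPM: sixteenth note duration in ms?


One quarter-note beat = 60000 / BPM = 60000 / 82 ms
Sixteenth note = 1/4 × quarter note
Duration = 1/4 × 60000 / 82 = 15000 / 82
= 182.9 ms


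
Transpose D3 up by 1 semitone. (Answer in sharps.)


Solution.
D3: chromatic position 2 in octave 3 → absolute = 3×12 + 2 = 38
Transpose up 1: 38 + 1 = 39
39 = 3×12 + 3 → D# in octave 3
Result = D#3


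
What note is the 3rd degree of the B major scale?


Major scale pattern: W-W-H-W-W-W-H (2-2-1-2-2-2-1 semitones)
Starting from B:
  B + 2 semitones → C#
  C# + 2 semitones → D#
  D# + 1 semitone → E
  E + 2 semitones → F#
  F# + 2 semitones → G#
  G# + 2 semitones → A#
  A# + 1 semitone → B
Scale: B C# D# E F# G# A#
Degree 3 = D#


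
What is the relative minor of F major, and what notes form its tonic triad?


Working:
The relative minor shares the major's key signature and starts on its 6th degree
6th degree = a major 6th above the tonic; a major 6th above F is D
→ relative minor of F major is D minor
Tonic triad of D minor = root + minor 3rd + perfect 5th = D F A
= D minor; triad = D F A


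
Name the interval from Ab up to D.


Step by step:
Letter names: A → D spans 4 letter names → a 4th
Semitones: Ab → D = 6 half-steps
A 4th of 6 semitones is an augmented 4th
= augmented 4th


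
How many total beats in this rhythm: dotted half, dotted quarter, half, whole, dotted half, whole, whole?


Step by step:
Beat values:
  dotted half = 3 beats
  dotted quarter = 1.5 beats
  half = 2 beats
  whole = 4 beats
  dotted half = 3 beats
  whole = 4 beats
  whole = 4 beats
Sum = 3 + 1.5 + 2 + 4 + 3 + 4 + 4
= 21.5 beats


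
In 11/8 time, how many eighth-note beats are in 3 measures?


Reasoning:
Time signature 11/8: the bottom number 8 means the eighth note gets one count
The top number 11 means 11 eighth-note beats per measure
Total = 11 × 3 measures
= 33 eighth-note beats


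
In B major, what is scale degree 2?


Let's work it out.
Major scale pattern: W-W-H-W-W-W-H (2-2-1-2-2-2-1 semitones)
Starting from B:
  B + 2 semitones → C#
  C# + 2 semitones → D#
  D# + 1 semitone → E
  E + 2 semitones → F#
  F# + 2 semitones → G#
  G# + 2 semitones → A#
  A# + 1 semitone → B
Scale: B C# D# E F# G# A#
Degree 2 = C#


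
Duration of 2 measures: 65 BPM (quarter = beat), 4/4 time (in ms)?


Let's work it out.
Quarter-note beat duration = 60000 / 65 ms
Beats per measure (4/4) = 4
One measure = 4 × 60000 / 65 = 240000 / 65 ms
2 measures = 2 × 240000 / 65 = 480000 / 65
= 7384.6 ms


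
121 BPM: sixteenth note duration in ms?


Working:
One quarter-note beat = 60000 / BPM = 60000 / 121 ms
Sixteenth note = 1/4 × quarter note
Duration = 1/4 × 60000 / 121 = 15000 / 121
= 124.0 ms


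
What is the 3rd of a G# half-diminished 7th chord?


Working:
Half-diminished 7th chord = root + minor 3rd + diminished 5th + minor 7th
Seventh chords stack in thirds, so the letter names are G-B-D-F
Root: G#
Minor 3rd above G#: B
Diminished 5th above G#: D
Minor 7th above G#: F#
The 3rd = B


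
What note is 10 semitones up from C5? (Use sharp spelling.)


Step by step:
C5: chromatic position 0 in octave 5 → absolute = 5×12 + 0 = 60
Transpose up 10: 60 + 10 = 70
70 = 5×12 + 10 → A# in octave 5
Result = A#5


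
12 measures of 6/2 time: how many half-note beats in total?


Step by step:
Time signature 6/2: the bottom number 2 means the half note gets one count
The top number 6 means 6 half-note beats per measure
Total = 6 × 12 measures
= 72 half-note beats


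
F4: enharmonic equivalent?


Let's work it out.
Enharmonic notes sound the same pitch but are spelled with different letter names
F and Gbb name the same pitch class
= Gbb4


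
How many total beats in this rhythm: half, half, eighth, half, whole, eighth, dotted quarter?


Reasoning:
Beat values:
  half = 2 beats
  half = 2 beats
  eighth = 0.5 beats
  half = 2 beats
  whole = 4 beats
  eighth = 0.5 beats
  dotted quarter = 1.5 beats
Sum = 2 + 2 + 0.5 + 2 + 4 + 0.5 + 1.5
= 12.5 beats


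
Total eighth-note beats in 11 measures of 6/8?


Time signature 6/8: the bottom number 8 means the eighth note gets one count
The top number 6 means 6 eighth-note beats per measure
Total = 6 × 11 measures
= 66 eighth-note beats


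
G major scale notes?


Major scale pattern: W-W-H-W-W-W-H (2-2-1-2-2-2-1 semitones)
Starting from G:
  G + 2 semitones → A
  A + 2 semitones → B
  B + 1 semitone → C
  C + 2 semitones → D
  D + 2 semitones → E
  E + 2 semitones → F#
  F# + 1 semitone → G
Scale = G A B C D E F#


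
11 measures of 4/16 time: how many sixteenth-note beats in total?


Step by step:
Time signature 4/16: the bottom number 16 means the sixteenth note gets one count
The top number 4 means 4 sixteenth-note beats per measure
Total = 4 × 11 measures
= 44 sixteenth-note beats


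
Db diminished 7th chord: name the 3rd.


Reasoning:
Diminished 7th chord = root + minor 3rd + diminished 5th + diminished 7th
Seventh chords stack in thirds, so the letter names are D-F-A-C
Root: Db
Minor 3rd above Db: Fb
Diminished 5th above Db: Abb
Diminished 7th above Db: Cbb
The 3rd = Fb


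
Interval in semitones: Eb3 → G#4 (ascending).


Absolute semitone position = octave×12 + chromatic position
Eb3: 3×12 + 3 = 39
G#4: 4×12 + 8 = 56
Difference = 56 - 39 = 17
= 17 semitones


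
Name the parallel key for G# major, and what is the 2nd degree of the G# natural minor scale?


Let's work it out.
Parallel keys share the same tonic but differ in mode
G# major → parallel is G# minor
G# natural minor scale: G# A# B C# D# E F#
= G# minor; 2nd degree = A#


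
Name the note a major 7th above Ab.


Step by step:
A 7th spans 7 letter names, so from A we land on G
A major 7th = 11 semitones above Ab
Spell G at that pitch: G
= G


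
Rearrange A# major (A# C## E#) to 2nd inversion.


Step by step:
Root position: A# C## E#
2nd inversion: move root and 3rd up an octave
Bass note: E#
Notes (bottom to top) = E# A# C##


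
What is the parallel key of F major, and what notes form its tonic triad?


Reasoning:
Parallel keys share the same tonic but differ in mode
F major → parallel is F minor
Tonic triad of F minor = F Ab C
= F minor; triad = F Ab C


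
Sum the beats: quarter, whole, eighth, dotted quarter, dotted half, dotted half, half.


Let's work it out.
Beat values:
  quarter = 1 beat
  whole = 4 beats
  eighth = 0.5 beats
  dotted quarter = 1.5 beats
  dotted half = 3 beats
  dotted half = 3 beats
  half = 2 beats
Sum = 1 + 4 + 0.5 + 1.5 + 3 + 3 + 2
= 15 beats


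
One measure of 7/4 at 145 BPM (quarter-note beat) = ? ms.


Quarter-note beat duration = 60000 / 145 ms
Beats per measure (7/4) = 7
One measure = 7 × 60000 / 145 = 420000 / 145 ms
= 2896.6 ms


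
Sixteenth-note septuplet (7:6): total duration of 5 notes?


Septuplet: 7 notes occupy the space of 6 sixteenth notes
Space = 6 × 1/4 = 3/2 beats
Each septuplet note = 3/2 / 7 = 3/14 beats
5 notes = 5 × 3/14 = 15/14
= 15/14 beats


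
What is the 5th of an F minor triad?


Reasoning:
Minor triad = root + minor 3rd (3 semitones) + perfect 5th (7 semitones)
A triad on F stacks thirds, so the chord tones use letter names F-A-C
Root: F
Minor 3rd above F: Ab
Perfect 5th above F: C
The 5th = C


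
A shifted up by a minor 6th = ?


Working:
minor 6th: 6 letter names, 8 semitones
Letter: A + 5 → F
Pitch: A + 8 semitones, spelled as an F → F
= F


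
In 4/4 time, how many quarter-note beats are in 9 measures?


Solution.
Time signature 4/4: the bottom number 4 means the quarter note gets one count
The top number 4 means 4 quarter-note beats per measure
Total = 4 × 9 measures
= 36 quarter-note beats


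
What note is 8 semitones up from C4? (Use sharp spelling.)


C4: chromatic position 0 in octave 4 → absolute = 4×12 + 0 = 48
Transpose up 8: 48 + 8 = 56
56 = 4×12 + 8 → G# in octave 4
Result = G#4


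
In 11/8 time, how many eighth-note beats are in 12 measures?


Time signature 11/8: the bottom number 8 means the eighth note gets one count
The top number 11 means 11 eighth-note beats per measure
Total = 11 × 12 measures
= 132 eighth-note beats


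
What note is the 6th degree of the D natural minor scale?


Let's work it out.
Natural minor scale pattern: W-H-W-W-H-W-W (2-1-2-2-1-2-2 semitones)
Starting from D:
  D + 2 semitones → E
  E + 1 semitone → F
  F + 2 semitones → G
  G + 2 semitones → A
  A + 1 semitone → Bb
  Bb + 2 semitones → C
  C + 2 semitones → D
Scale: D E F G A Bb C
Degree 6 = Bb


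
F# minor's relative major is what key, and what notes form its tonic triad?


Let's work it out.
The relative major shares the key signature and is a minor 3rd above the minor tonic
A minor 3rd above F# is A
→ relative major of F# minor is A major
Tonic triad of A major = root + major 3rd + perfect 5th = A C# E
= A major; triad = A C# E


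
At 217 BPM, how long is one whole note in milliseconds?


Step by step:
One quarter-note beat = 60000 / BPM = 60000 / 217 ms
Whole note = 4 × quarter note
Duration = 4 × 60000 / 217 = 240000 / 217
= 1106.0 ms


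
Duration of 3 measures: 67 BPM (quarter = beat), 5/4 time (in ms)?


Step by step:
Quarter-note beat duration = 60000 / 67 ms
Beats per measure (5/4) = 5
One measure = 5 × 60000 / 67 = 300000 / 67 ms
3 measures = 3 × 300000 / 67 = 900000 / 67
= 13432.8 ms


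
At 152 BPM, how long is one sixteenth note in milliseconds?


One quarter-note beat = 60000 / BPM = 60000 / 152 ms
Sixteenth note = 1/4 × quarter note
Duration = 1/4 × 60000 / 152 = 15000 / 152
= 98.7 ms


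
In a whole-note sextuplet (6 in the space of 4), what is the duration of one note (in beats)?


Sextuplet: 6 notes occupy the space of 4 whole notes
Space = 4 × 4 = 16 beats
Each sextuplet note = 16 / 6 = 8/3 beats
= 8/3 beats


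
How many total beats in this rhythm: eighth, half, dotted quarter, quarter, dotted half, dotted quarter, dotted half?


Reasoning:
Beat values:
  eighth = 0.5 beats
  half = 2 beats
  dotted quarter = 1.5 beats
  quarter = 1 beat
  dotted half = 3 beats
  dotted quarter = 1.5 beats
  dotted half = 3 beats
Sum = 0.5 + 2 + 1.5 + 1 + 3 + 1.5 + 3
= 12.5 beats


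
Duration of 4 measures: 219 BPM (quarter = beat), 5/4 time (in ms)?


Step by step:
Quarter-note beat duration = 60000 / 219 ms
Beats per measure (5/4) = 5
One measure = 5 × 60000 / 219 = 300000 / 219 ms
4 measures = 4 × 300000 / 219 = 1200000 / 219
= 5479.5 ms


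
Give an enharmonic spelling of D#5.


Step by step:
Enharmonic notes sound the same pitch but are spelled with different letter names
D# and Eb name the same pitch class
= Eb5


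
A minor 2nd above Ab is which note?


Reasoning:
A 2nd spans 2 letter names, so from A we land on B
A minor 2nd = 1 semitone above Ab
Spell B at that pitch: Bbb
= Bbb


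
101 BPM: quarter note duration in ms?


One quarter-note beat = 60000 / BPM = 60000 / 101 ms
Duration = 60000 / 101
= 594.1 ms


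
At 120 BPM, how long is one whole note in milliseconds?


One quarter-note beat = 60000 / BPM = 60000 / 120 ms
Whole note = 4 × quarter note
Duration = 4 × 60000 / 120 = 240000 / 120
= 2000.0 ms


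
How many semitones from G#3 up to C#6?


Absolute semitone position = octave×12 + chromatic position
G#3: 3×12 + 8 = 44
C#6: 6×12 + 1 = 73
Difference = 73 - 44 = 29
= 29 semitones


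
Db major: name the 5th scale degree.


Step by step:
Major scale pattern: W-W-H-W-W-W-H (2-2-1-2-2-2-1 semitones)
Starting from Db:
  Db + 2 semitones → Eb
  Eb + 2 semitones → F
  F + 1 semitone → Gb
  Gb + 2 semitones → Ab
  Ab + 2 semitones → Bb
  Bb + 2 semitones → C
  C + 1 semitone → Db
Scale: Db Eb F Gb Ab Bb C
Degree 5 = Ab


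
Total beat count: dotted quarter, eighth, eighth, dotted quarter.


Reasoning:
Beat values:
  dotted quarter = 1.5 beats
  eighth = 0.5 beats
  eighth = 0.5 beats
  dotted quarter = 1.5 beats
Sum = 1.5 + 0.5 + 0.5 + 1.5
= 4 beats


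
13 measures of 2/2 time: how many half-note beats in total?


Working:
Time signature 2/2: the bottom number 2 means the half note gets one count
The top number 2 means 2 half-note beats per measure
Total = 2 × 13 measures
= 26 half-note beats


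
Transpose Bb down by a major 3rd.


Reasoning:
major 3rd: 3 letter names, 4 semitones
Letter: B - 2 → G
Pitch: Bb - 4 semitones, spelled as a G → Gb
= Gb


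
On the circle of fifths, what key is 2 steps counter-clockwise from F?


Step by step:
Each counter-clockwise step moves down a perfect 5th (= up a perfect 4th)
From F: F → Bb → Eb
= Eb


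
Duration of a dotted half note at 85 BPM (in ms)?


Solution.
One quarter-note beat = 60000 / BPM = 60000 / 85 ms
Dotted half note = 3 × quarter note
Duration = 3 × 60000 / 85 = 180000 / 85
= 2117.6 ms


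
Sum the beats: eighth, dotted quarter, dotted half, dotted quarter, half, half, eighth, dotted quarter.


Let's work it out.
Beat values:
  eighth = 0.5 beats
  dotted quarter = 1.5 beats
  dotted half = 3 beats
  dotted quarter = 1.5 beats
  half = 2 beats
  half = 2 beats
  eighth = 0.5 beats
  dotted quarter = 1.5 beats
Sum = 0.5 + 1.5 + 3 + 1.5 + 2 + 2 + 0.5 + 1.5
= 12.5 beats


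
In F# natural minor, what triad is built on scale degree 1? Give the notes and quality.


Solution.
F# natural minor scale: F# G# A B C# D E
Diatonic triad on degree 1 stacks scale notes 1, 3, 5: F# A C#
F#→A = 3 semitones; F#→C# = 7 semitones → minor triad
= F# A C# (minor)
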